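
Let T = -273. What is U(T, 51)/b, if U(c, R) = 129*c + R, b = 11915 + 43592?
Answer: -35166/55507 ≈ -0.63354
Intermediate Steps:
b = 55507
U(c, R) = R + 129*c
U(T, 51)/b = (51 + 129*(-273))/55507 = (51 - 35217)*(1/55507) = -35166*1/55507 = -35166/55507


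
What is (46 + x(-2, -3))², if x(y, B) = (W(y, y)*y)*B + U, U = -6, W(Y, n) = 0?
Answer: 1600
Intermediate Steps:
x(y, B) = -6 (x(y, B) = (0*y)*B - 6 = 0*B - 6 = 0 - 6 = -6)
(46 + x(-2, -3))² = (46 - 6)² = 40² = 1600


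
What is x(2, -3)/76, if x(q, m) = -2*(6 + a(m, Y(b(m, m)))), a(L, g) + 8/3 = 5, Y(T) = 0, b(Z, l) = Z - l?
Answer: -25/114 ≈ -0.21930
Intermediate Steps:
a(L, g) = 7/3 (a(L, g) = -8/3 + 5 = 7/3)
x(q, m) = -50/3 (x(q, m) = -2*(6 + 7/3) = -2*25/3 = -50/3)
x(2, -3)/76 = -50/3/76 = -50/3*1/76 = -25/114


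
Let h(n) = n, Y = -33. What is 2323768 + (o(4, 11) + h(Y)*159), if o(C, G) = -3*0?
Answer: 2318521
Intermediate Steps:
o(C, G) = 0
2323768 + (o(4, 11) + h(Y)*159) = 2323768 + (0 - 33*159) = 2323768 + (0 - 5247) = 2323768 - 5247 = 2318521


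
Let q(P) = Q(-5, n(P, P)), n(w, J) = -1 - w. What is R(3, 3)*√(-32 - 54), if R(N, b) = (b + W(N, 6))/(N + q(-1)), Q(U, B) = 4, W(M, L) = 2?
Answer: 5*I*√86/7 ≈ 6.624*I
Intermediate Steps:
q(P) = 4
R(N, b) = (2 + b)/(4 + N) (R(N, b) = (b + 2)/(N + 4) = (2 + b)/(4 + N))
R(3, 3)*√(-32 - 54) = ((2 + 3)/(4 + 3))*√(-32 - 54) = (5/7)*√(-86) = ((⅐)*5)*(I*√86) = 5*(I*√86)/7 = 5*I*√86/7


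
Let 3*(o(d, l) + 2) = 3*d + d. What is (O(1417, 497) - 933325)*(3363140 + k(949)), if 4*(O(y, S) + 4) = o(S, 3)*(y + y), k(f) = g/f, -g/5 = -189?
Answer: -4454672822370700/2847 ≈ -1.5647e+12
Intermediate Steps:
g = 945 (g = -5*(-189) = 945)
k(f) = 945/f
o(d, l) = -2 + 4*d/3 (o(d, l) = -2 + (3*d + d)/3 = -2 + (4*d)/3 = -2 + 4*d/3)
O(y, S) = -4 + y*(-2 + 4*S/3)/2 (O(y, S) = -4 + ((-2 + 4*S/3)*(y + y))/4 = -4 + ((-2 + 4*S/3)*(2*y))/4 = -4 + (2*y*(-2 + 4*S/3))/4 = -4 + y*(-2 + 4*S/3)/2)
(O(1417, 497) - 933325)*(3363140 + k(949)) = ((-4 + (⅓)*1417*(-3 + 2*497)) - 933325)*(3363140 + 945/949) = ((-4 + (⅓)*1417*(-3 + 994)) - 933325)*(3363140 + 945*(1/949)) = ((-4 + (⅓)*1417*991) - 933325)*(3363140 + 945/949) = ((-4 + 1404247/3) - 933325)*(3191620805/949) = (1404235/3 - 933325)*(3191620805/949) = -1395740/3*3191620805/949 = -4454672822370700/2847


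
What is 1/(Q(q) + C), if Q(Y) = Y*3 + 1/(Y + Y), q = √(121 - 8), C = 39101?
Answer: 17673652/691057005811 - 1358*√113/691057005811 ≈ 2.5554e-5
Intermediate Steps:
q = √113 ≈ 10.630
Q(Y) = 1/(2*Y) + 3*Y (Q(Y) = 3*Y + 1/(2*Y) = 1/(2*Y) + 3*Y)
1/(Q(q) + C) = 1/((1/(2*(√113)) + 3*√113) + 39101) = 1/(((√113/113)/2 + 3*√113) + 39101) = 1/((√113/226 + 3*√113) + 39101) = 1/(679*√113/226 + 39101) = 1/(39101 + 679*√113/226)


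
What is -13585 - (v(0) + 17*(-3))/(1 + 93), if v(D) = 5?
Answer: -638472/47 ≈ -13585.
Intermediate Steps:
-13585 - (v(0) + 17*(-3))/(1 + 93) = -13585 - (5 + 17*(-3))/(1 + 93) = -13585 - (5 - 51)/94 = -13585 - (-46)/94 = -13585 - 1*(-23/47) = -13585 + 23/47 = -638472/47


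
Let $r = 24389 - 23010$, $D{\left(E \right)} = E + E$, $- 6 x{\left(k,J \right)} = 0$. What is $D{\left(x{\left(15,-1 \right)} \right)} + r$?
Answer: $1379$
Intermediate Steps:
$x{\left(k,J \right)} = 0$ ($x{\left(k,J \right)} = \left(- \frac{1}{6}\right) 0 = 0$)
$D{\left(E \right)} = 2 E$
$r = 1379$
$D{\left(x{\left(15,-1 \right)} \right)} + r = 2 \cdot 0 + 1379 = 0 + 1379 = 1379$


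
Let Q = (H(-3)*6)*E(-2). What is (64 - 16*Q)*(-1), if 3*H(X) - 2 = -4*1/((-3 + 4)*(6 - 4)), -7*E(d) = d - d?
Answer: -64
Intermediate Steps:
E(d) = 0 (E(d) = -(d - d)/7 = -1/7*0 = 0)
H(X) = 0 (H(X) = 2/3 + (-4*1/((-3 + 4)*(6 - 4)))/3 = 2/3 + (-4/(1*2))/3 = 2/3 + (-4/2)/3 = 2/3 + (-4*1/2)/3 = 2/3 + (1/3)*(-2) = 2/3 - 2/3 = 0)
Q = 0 (Q = (0*6)*0 = 0*0 = 0)
(64 - 16*Q)*(-1) = (64 - 16*0)*(-1) = (64 + 0)*(-1) = 64*(-1) = -64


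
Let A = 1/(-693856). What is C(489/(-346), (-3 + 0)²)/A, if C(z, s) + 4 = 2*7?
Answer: -6938560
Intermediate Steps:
A = -1/693856 ≈ -1.4412e-6
C(z, s) = 10 (C(z, s) = -4 + 2*7 = -4 + 14 = 10)
C(489/(-346), (-3 + 0)²)/A = 10/(-1/693856) = 10*(-693856) = -6938560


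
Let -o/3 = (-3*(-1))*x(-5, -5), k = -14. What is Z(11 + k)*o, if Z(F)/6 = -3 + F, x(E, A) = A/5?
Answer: -324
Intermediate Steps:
x(E, A) = A/5 (x(E, A) = A*(⅕) = A/5)
o = 9 (o = -3*(-3*(-1))*(⅕)*(-5) = -9*(-1) = -3*(-3) = 9)
Z(F) = -18 + 6*F (Z(F) = 6*(-3 + F) = -18 + 6*F)
Z(11 + k)*o = (-18 + 6*(11 - 14))*9 = (-18 + 6*(-3))*9 = (-18 - 18)*9 = -36*9 = -324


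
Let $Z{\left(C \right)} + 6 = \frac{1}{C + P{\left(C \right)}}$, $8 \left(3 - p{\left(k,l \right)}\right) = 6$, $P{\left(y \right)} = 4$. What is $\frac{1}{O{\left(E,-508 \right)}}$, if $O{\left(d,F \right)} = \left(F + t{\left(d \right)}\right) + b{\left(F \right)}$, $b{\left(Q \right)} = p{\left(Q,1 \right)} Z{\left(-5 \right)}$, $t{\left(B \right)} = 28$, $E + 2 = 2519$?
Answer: $- \frac{4}{1983} \approx -0.0020171$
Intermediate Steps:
$E = 2517$ ($E = -2 + 2519 = 2517$)
$p{\left(k,l \right)} = \frac{9}{4}$ ($p{\left(k,l \right)} = 3 - \frac{3}{4} = \frac{9}{4}$)
$Z{\left(C \right)} = -6 + \frac{1}{4 + C}$ ($Z{\left(C \right)} = -6 + \frac{1}{C + 4} = -6 + \frac{1}{4 + C}$)
$b{\left(Q \right)} = - \frac{63}{4}$ ($b{\left(Q \right)} = \frac{9 \frac{-23 - -30}{4 - 5}}{4} = \frac{9 \frac{-23 + 30}{-1}}{4} = \frac{9 \left(\left(-1\right) 7\right)}{4} = \frac{9}{4} \left(-7\right) = - \frac{63}{4}$)
$O{\left(d,F \right)} = \frac{49}{4} + F$ ($O{\left(d,F \right)} = \left(F + 28\right) - \frac{63}{4} = \left(28 + F\right) - \frac{63}{4} = \frac{49}{4} + F$)
$\frac{1}{O{\left(E,-508 \right)}} = \frac{1}{\frac{49}{4} - 508} = \frac{1}{- \frac{1983}{4}} = - \frac{4}{1983}$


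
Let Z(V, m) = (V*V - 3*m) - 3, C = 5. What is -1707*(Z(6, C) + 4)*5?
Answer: -187770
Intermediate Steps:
Z(V, m) = -3 + V² - 3*m (Z(V, m) = (V² - 3*m) - 3 = -3 + V² - 3*m)
-1707*(Z(6, C) + 4)*5 = -1707*((-3 + 6² - 3*5) + 4)*5 = -1707*((-3 + 36 - 15) + 4)*5 = -1707*(18 + 4)*5 = -37554*5 = -1707*110 = -187770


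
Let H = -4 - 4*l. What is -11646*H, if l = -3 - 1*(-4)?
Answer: 93168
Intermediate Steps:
l = 1 (l = -3 + 4 = 1)
H = -8 (H = -4 - 4*1 = -4 - 4 = -8)
-11646*H = -11646*(-8) = 93168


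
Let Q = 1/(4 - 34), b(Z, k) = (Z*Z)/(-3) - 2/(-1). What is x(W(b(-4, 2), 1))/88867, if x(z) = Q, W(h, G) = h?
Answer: -1/2666010 ≈ -3.7509e-7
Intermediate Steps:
b(Z, k) = 2 - Z**2/3 (b(Z, k) = Z**2*(-1/3) - 2*(-1) = -Z**2/3 + 2 = 2 - Z**2/3)
Q = -1/30 (Q = 1/(-30) = -1/30 ≈ -0.033333)
x(z) = -1/30
x(W(b(-4, 2), 1))/88867 = -1/30/88867 = -1/30*1/88867 = -1/2666010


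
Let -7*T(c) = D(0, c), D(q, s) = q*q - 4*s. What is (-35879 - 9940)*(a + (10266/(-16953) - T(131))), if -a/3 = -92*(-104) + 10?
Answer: 52216061655204/39557 ≈ 1.3200e+9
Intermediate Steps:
a = -28734 (a = -3*(-92*(-104) + 10) = -3*(9568 + 10) = -3*9578 = -28734)
D(q, s) = q² - 4*s
T(c) = 4*c/7 (T(c) = -(0² - 4*c)/7 = -(0 - 4*c)/7 = -(-4)*c/7 = 4*c/7)
(-35879 - 9940)*(a + (10266/(-16953) - T(131))) = (-35879 - 9940)*(-28734 + (10266/(-16953) - 4*131/7)) = -45819*(-28734 + (10266*(-1/16953) - 1*524/7)) = -45819*(-28734 + (-3422/5651 - 524/7)) = -45819*(-28734 - 2985078/39557) = -45819*(-1139615916/39557) = 52216061655204/39557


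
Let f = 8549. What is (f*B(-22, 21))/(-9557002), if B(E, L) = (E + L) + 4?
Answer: -25647/9557002 ≈ -0.0026836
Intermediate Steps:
B(E, L) = 4 + E + L
(f*B(-22, 21))/(-9557002) = (8549*(4 - 22 + 21))/(-9557002) = (8549*3)*(-1/9557002) = 25647*(-1/9557002) = -25647/9557002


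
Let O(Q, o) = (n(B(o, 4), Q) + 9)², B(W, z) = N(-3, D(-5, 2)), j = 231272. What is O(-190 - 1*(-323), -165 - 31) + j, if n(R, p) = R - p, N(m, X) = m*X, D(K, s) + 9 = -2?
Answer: 239553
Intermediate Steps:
D(K, s) = -11 (D(K, s) = -9 - 2 = -11)
N(m, X) = X*m
B(W, z) = 33 (B(W, z) = -11*(-3) = 33)
O(Q, o) = (42 - Q)² (O(Q, o) = ((33 - Q) + 9)² = (42 - Q)²)
O(-190 - 1*(-323), -165 - 31) + j = (-42 + (-190 - 1*(-323)))² + 231272 = (-42 + (-190 + 323))² + 231272 = (-42 + 133)² + 231272 = 91² + 231272 = 8281 + 231272 = 239553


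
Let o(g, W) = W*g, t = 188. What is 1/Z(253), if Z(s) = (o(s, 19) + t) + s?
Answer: 1/5248 ≈ 0.00019055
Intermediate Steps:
Z(s) = 188 + 20*s (Z(s) = (19*s + 188) + s = (188 + 19*s) + s = 188 + 20*s)
1/Z(253) = 1/(188 + 20*253) = 1/(188 + 5060) = 1/5248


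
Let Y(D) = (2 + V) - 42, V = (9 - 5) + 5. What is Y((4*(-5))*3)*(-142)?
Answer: 4402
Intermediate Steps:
V = 9 (V = 4 + 5 = 9)
Y(D) = -31 (Y(D) = (2 + 9) - 42 = 11 - 42 = -31)
Y((4*(-5))*3)*(-142) = -31*(-142) = 4402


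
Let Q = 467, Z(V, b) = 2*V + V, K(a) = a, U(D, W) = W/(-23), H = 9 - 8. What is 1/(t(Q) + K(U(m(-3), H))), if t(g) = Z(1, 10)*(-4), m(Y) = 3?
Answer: -23/277 ≈ -0.083032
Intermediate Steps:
H = 1
U(D, W) = -W/23 (U(D, W) = W*(-1/23) = -W/23)
Z(V, b) = 3*V
t(g) = -12 (t(g) = (3*1)*(-4) = 3*(-4) = -12)
1/(t(Q) + K(U(m(-3), H))) = 1/(-12 - 1/23*1) = 1/(-12 - 1/23) = 1/(-277/23) = -23/277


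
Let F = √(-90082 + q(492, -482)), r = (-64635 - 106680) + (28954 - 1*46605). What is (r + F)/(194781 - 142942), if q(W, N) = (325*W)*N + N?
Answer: -188966/51839 + 6*I*√2143399/51839 ≈ -3.6452 + 0.16945*I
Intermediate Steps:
r = -188966 (r = -171315 + (28954 - 46605) = -171315 - 17651 = -188966)
q(W, N) = N + 325*N*W (q(W, N) = 325*N*W + N = N + 325*N*W)
F = 6*I*√2143399 (F = √(-90082 - 482*(1 + 325*492)) = √(-90082 - 482*(1 + 159900)) = √(-90082 - 482*159901) = √(-90082 - 77072282) = √(-77162364) = 6*I*√2143399 ≈ 8784.2*I)
(r + F)/(194781 - 142942) = (-188966 + 6*I*√2143399)/(194781 - 142942) = (-188966 + 6*I*√2143399)/51839 = (-188966 + 6*I*√2143399)*(1/51839) = -188966/51839 + 6*I*√2143399/51839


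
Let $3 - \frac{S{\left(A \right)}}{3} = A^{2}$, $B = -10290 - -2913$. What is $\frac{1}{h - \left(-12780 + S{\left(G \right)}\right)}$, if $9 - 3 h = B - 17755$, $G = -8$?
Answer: $\frac{3}{64030} \approx 4.6853 \cdot 10^{-5}$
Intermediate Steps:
$B = -7377$ ($B = -10290 + 2913 = -7377$)
$S{\left(A \right)} = 9 - 3 A^{2}$
$h = \frac{25141}{3}$ ($h = 3 - \frac{-7377 - 17755}{3} = 3 - - \frac{25132}{3} = 3 + \frac{25132}{3} = \frac{25141}{3} \approx 8380.3$)
$\frac{1}{h - \left(-12780 + S{\left(G \right)}\right)} = \frac{1}{\frac{25141}{3} + \left(12780 - \left(9 - 3 \left(-8\right)^{2}\right)\right)} = \frac{1}{\frac{25141}{3} + \left(12780 - \left(9 - 192\right)\right)} = \frac{1}{\frac{25141}{3} + \left(12780 - -183\right)} = \frac{1}{\frac{25141}{3} + \left(12780 + 183\right)} = \frac{1}{\frac{25141}{3} + 12963} = \frac{1}{\frac{64030}{3}} = \frac{3}{64030}$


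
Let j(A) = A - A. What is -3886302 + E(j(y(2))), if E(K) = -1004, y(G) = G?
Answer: -3887306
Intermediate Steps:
j(A) = 0
-3886302 + E(j(y(2))) = -3886302 - 1004 = -3887306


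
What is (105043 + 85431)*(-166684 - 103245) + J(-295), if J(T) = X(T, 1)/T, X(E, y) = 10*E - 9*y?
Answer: -15167264619111/295 ≈ -5.1414e+10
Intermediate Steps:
X(E, y) = -9*y + 10*E
J(T) = (-9 + 10*T)/T (J(T) = (-9*1 + 10*T)/T = (-9 + 10*T)/T)
(105043 + 85431)*(-166684 - 103245) + J(-295) = (105043 + 85431)*(-166684 - 103245) + (10 - 9/(-295)) = 190474*(-269929) + (10 - 9*(-1/295)) = -51414456346 + (10 + 9/295) = -51414456346 + 2959/295 = -15167264619111/295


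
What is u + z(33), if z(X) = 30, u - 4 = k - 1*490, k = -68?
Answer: -524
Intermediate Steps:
u = -554 (u = 4 + (-68 - 1*490) = 4 + (-68 - 490) = 4 - 558 = -554)
u + z(33) = -554 + 30 = -524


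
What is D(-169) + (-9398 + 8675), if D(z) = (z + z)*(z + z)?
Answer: 113521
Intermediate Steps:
D(z) = 4*z² (D(z) = (2*z)*(2*z) = 4*z²)
D(-169) + (-9398 + 8675) = 4*(-169)² + (-9398 + 8675) = 4*28561 - 723 = 114244 - 723 = 113521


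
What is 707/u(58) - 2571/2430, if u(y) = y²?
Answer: -1155139/1362420 ≈ -0.84786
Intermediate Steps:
707/u(58) - 2571/2430 = 707/(58²) - 2571/2430 = 707/3364 - 2571*1/2430 = 707*(1/3364) - 857/810 = 707/3364 - 857/810 = -1155139/1362420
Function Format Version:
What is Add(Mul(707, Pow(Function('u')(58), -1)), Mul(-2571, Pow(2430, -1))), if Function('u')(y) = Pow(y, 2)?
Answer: Rational(-1155139, 1362420) ≈ -0.84786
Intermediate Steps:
Add(Mul(707, Pow(Function('u')(58), -1)), Mul(-2571, Pow(2430, -1))) = Add(Mul(707, Pow(Pow(58, 2), -1)), Mul(-2571, Pow(2430, -1))) = Add(Mul(707, Pow(3364, -1)), Mul(-2571, Rational(1, 2430))) = Add(Mul(707, Rational(1, 3364)), Rational(-857, 810)) = Add(Rational(707, 3364), Rational(-857, 810)) = Rational(-1155139, 1362420)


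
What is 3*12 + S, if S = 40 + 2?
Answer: 78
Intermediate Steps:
S = 42
3*12 + S = 3*12 + 42 = 36 + 42 = 78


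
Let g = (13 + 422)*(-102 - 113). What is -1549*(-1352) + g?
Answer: 2000723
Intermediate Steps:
g = -93525 (g = 435*(-215) = -93525)
-1549*(-1352) + g = -1549*(-1352) - 93525 = 2094248 - 93525 = 2000723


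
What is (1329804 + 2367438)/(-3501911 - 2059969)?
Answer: -616207/926980 ≈ -0.66475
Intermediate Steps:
(1329804 + 2367438)/(-3501911 - 2059969) = 3697242/(-5561880) = 3697242*(-1/5561880) = -616207/926980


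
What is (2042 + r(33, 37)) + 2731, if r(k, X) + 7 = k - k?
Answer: 4766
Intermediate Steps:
r(k, X) = -7 (r(k, X) = -7 + (k - k) = -7 + 0 = -7)
(2042 + r(33, 37)) + 2731 = (2042 - 7) + 2731 = 2035 + 2731 = 4766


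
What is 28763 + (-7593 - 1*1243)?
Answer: 19927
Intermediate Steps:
28763 + (-7593 - 1*1243) = 28763 + (-7593 - 1243) = 28763 - 8836 = 19927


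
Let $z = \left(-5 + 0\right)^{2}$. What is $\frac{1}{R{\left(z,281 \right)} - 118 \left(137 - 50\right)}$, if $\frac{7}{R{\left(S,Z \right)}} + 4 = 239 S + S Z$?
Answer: $- \frac{12996}{133416929} \approx -9.7409 \cdot 10^{-5}$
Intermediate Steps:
$z = 25$ ($z = \left(-5\right)^{2} = 25$)
$R{\left(S,Z \right)} = \frac{7}{-4 + 239 S + S Z}$ ($R{\left(S,Z \right)} = \frac{7}{-4 + \left(239 S + S Z\right)} = \frac{7}{-4 + 239 S + S Z}$)
$\frac{1}{R{\left(z,281 \right)} - 118 \left(137 - 50\right)} = \frac{1}{\frac{7}{-4 + 239 \cdot 25 + 25 \cdot 281} - 118 \left(137 - 50\right)} = \frac{1}{\frac{7}{-4 + 5975 + 7025} - 10266} = \frac{1}{\frac{7}{12996} - 10266} = \frac{1}{- \frac{133416929}{12996}} = - \frac{12996}{133416929}$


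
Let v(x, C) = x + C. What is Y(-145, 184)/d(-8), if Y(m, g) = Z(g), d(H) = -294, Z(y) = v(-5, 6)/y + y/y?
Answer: -185/54096 ≈ -0.0034198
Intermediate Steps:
v(x, C) = C + x
Z(y) = 1 + 1/y (Z(y) = (6 - 5)/y + y/y = 1/y + 1 = 1 + 1/y)
Y(m, g) = (1 + g)/g
Y(-145, 184)/d(-8) = ((1 + 184)/184)/(-294) = ((1/184)*185)*(-1/294) = (185/184)*(-1/294) = -185/54096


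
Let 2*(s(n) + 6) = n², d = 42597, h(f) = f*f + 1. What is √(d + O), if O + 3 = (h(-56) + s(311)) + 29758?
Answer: 11*√4094/2 ≈ 351.91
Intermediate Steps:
h(f) = 1 + f² (h(f) = f² + 1 = 1 + f²)
s(n) = -6 + n²/2
O = 162493/2 (O = -3 + (((1 + (-56)²) + (-6 + (½)*311²)) + 29758) = -3 + (((1 + 3136) + (-6 + (½)*96721)) + 29758) = -3 + ((3137 + (-6 + 96721/2)) + 29758) = -3 + ((3137 + 96709/2) + 29758) = -3 + (102983/2 + 29758) = -3 + 162499/2 = 162493/2 ≈ 81247.)
√(d + O) = √(42597 + 162493/2) = √(247687/2) = 11*√4094/2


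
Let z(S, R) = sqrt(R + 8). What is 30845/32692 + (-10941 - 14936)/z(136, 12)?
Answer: 30845/32692 - 25877*sqrt(5)/10 ≈ -5785.3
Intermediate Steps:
z(S, R) = sqrt(8 + R)
30845/32692 + (-10941 - 14936)/z(136, 12) = 30845/32692 + (-10941 - 14936)/(sqrt(8 + 12)) = 30845*(1/32692) - 25877*sqrt(5)/10 = 30845/32692 - 25877*sqrt(5)/10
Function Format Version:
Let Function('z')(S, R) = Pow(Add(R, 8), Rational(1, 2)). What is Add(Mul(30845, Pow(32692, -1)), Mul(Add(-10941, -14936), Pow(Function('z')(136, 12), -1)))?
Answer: Add(Rational(30845, 32692), Mul(Rational(-25877, 10), Pow(5, Rational(1, 2)))) ≈ -5785.3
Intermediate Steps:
Function('z')(S, R) = Pow(Add(8, R), Rational(1, 2))
Add(Mul(30845, Pow(32692, -1)), Mul(Add(-10941, -14936), Pow(Function('z')(136, 12), -1))) = Add(Mul(30845, Pow(32692, -1)), Mul(Add(-10941, -14936), Pow(Pow(Add(8, 12), Rational(1, 2)), -1))) = Add(Mul(30845, Rational(1, 32692)), Mul(-25877, Pow(Pow(20, Rational(1, 2)), -1))) = Add(Rational(30845, 32692), Mul(-25877, Pow(Mul(2, Pow(5, Rational(1, 2))), -1))) = Add(Rational(30845, 32692), Mul(-25877, Mul(Rational(1, 10), Pow(5, Rational(1, 2))))) = Add(Rational(30845, 32692), Mul(Rational(-25877, 10), Pow(5, Rational(1, 2))))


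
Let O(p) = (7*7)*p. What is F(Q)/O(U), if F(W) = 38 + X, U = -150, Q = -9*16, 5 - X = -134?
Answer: -59/2450 ≈ -0.024082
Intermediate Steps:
X = 139 (X = 5 - 1*(-134) = 5 + 134 = 139)
Q = -144
O(p) = 49*p
F(W) = 177 (F(W) = 38 + 139 = 177)
F(Q)/O(U) = 177/((49*(-150))) = 177/(-7350) = 177*(-1/7350) = -59/2450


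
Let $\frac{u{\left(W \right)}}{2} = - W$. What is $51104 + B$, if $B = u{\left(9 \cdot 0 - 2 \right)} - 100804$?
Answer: $-49696$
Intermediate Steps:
$u{\left(W \right)} = - 2 W$ ($u{\left(W \right)} = 2 \left(- W\right) = - 2 W$)
$B = -100800$ ($B = - 2 \left(9 \cdot 0 - 2\right) - 100804 = - 2 \left(0 - 2\right) - 100804 = \left(-2\right) \left(-2\right) - 100804 = 4 - 100804 = -100800$)
$51104 + B = 51104 - 100800 = -49696$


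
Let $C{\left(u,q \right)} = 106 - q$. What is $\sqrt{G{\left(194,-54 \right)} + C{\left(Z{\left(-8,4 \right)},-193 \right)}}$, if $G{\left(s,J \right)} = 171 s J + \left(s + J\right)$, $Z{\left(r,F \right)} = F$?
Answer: $i \sqrt{1790957} \approx 1338.3 i$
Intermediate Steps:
$G{\left(s,J \right)} = J + s + 171 J s$ ($G{\left(s,J \right)} = 171 J s + \left(J + s\right) = J + s + 171 J s$)
$\sqrt{G{\left(194,-54 \right)} + C{\left(Z{\left(-8,4 \right)},-193 \right)}} = \sqrt{\left(-54 + 194 + 171 \left(-54\right) 194\right) + \left(106 - -193\right)} = \sqrt{\left(-54 + 194 - 1791396\right) + \left(106 + 193\right)} = \sqrt{-1791256 + 299} = \sqrt{-1790957} = i \sqrt{1790957}$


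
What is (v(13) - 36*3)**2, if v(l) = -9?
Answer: 13689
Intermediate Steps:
(v(13) - 36*3)**2 = (-9 - 36*3)**2 = (-9 - 1*108)**2 = (-9 - 108)**2 = (-117)**2 = 13689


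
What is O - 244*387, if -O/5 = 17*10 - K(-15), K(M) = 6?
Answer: -95248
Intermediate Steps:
O = -820 (O = -5*(17*10 - 1*6) = -5*(170 - 6) = -5*164 = -820)
O - 244*387 = -820 - 244*387 = -820 - 94428 = -95248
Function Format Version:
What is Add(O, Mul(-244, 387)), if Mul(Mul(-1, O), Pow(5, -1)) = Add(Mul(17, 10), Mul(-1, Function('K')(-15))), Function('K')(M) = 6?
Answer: -95248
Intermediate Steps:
O = -820 (O = Mul(-5, Add(Mul(17, 10), Mul(-1, 6))) = Mul(-5, Add(170, -6)) = Mul(-5, 164) = -820)
Add(O, Mul(-244, 387)) = Add(-820, Mul(-244, 387)) = Add(-820, -94428) = -95248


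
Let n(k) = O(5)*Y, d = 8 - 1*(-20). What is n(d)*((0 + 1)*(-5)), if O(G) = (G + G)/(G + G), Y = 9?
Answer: -45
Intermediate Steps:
O(G) = 1 (O(G) = (2*G)/((2*G)) = (2*G)*(1/(2*G)) = 1)
d = 28 (d = 8 + 20 = 28)
n(k) = 9 (n(k) = 1*9 = 9)
n(d)*((0 + 1)*(-5)) = 9*((0 + 1)*(-5)) = 9*(1*(-5)) = 9*(-5) = -45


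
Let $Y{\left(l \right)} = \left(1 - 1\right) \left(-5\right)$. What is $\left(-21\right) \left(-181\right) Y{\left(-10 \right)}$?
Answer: $0$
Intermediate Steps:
$Y{\left(l \right)} = 0$ ($Y{\left(l \right)} = 0 \left(-5\right) = 0$)
$\left(-21\right) \left(-181\right) Y{\left(-10 \right)} = \left(-21\right) \left(-181\right) 0 = 3801 \cdot 0 = 0$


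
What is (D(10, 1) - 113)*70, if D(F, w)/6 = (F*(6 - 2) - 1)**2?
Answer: 630910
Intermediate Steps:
D(F, w) = 6*(-1 + 4*F)**2 (D(F, w) = 6*(F*(6 - 2) - 1)**2 = 6*(F*4 - 1)**2 = 6*(4*F - 1)**2 = 6*(-1 + 4*F)**2)
(D(10, 1) - 113)*70 = (6*(-1 + 4*10)**2 - 113)*70 = (6*(-1 + 40)**2 - 113)*70 = (6*39**2 - 113)*70 = (6*1521 - 113)*70 = (9126 - 113)*70 = 9013*70 = 630910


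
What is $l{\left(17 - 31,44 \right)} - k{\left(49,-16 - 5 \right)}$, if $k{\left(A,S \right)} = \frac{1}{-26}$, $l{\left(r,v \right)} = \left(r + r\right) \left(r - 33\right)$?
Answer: $\frac{34217}{26} \approx 1316.0$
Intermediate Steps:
$l{\left(r,v \right)} = 2 r \left(-33 + r\right)$
$k{\left(A,S \right)} = - \frac{1}{26}$
$l{\left(17 - 31,44 \right)} - k{\left(49,-16 - 5 \right)} = 2 \left(17 - 31\right) \left(-33 + \left(17 - 31\right)\right) - - \frac{1}{26} = 2 \left(-14\right) \left(-33 - 14\right) + \frac{1}{26} = 2 \left(-14\right) \left(-47\right) + \frac{1}{26} = 1316 + \frac{1}{26} = \frac{34217}{26}$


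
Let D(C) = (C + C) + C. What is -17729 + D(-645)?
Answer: -19664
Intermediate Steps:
D(C) = 3*C (D(C) = 2*C + C = 3*C)
-17729 + D(-645) = -17729 + 3*(-645) = -17729 - 1935 = -19664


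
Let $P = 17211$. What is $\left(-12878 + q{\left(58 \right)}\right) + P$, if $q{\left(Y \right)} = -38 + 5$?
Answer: $4300$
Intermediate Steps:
$q{\left(Y \right)} = -33$
$\left(-12878 + q{\left(58 \right)}\right) + P = \left(-12878 - 33\right) + 17211 = -12911 + 17211 = 4300$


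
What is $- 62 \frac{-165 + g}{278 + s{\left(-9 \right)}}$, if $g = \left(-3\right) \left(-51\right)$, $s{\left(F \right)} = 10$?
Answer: $\frac{31}{12} \approx 2.5833$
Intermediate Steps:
$g = 153$
$- 62 \frac{-165 + g}{278 + s{\left(-9 \right)}} = - 62 \frac{-165 + 153}{278 + 10} = - 62 \left(- \frac{12}{288}\right) = - 62 \left(\left(-12\right) \frac{1}{288}\right) = \left(-62\right) \left(- \frac{1}{24}\right) = \frac{31}{12}$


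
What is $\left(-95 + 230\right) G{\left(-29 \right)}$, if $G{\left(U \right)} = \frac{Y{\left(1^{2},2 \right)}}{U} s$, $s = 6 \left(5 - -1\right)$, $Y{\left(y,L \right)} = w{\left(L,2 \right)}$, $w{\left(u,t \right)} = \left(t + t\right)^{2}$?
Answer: $- \frac{77760}{29} \approx -2681.4$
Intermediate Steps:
$w{\left(u,t \right)} = 4 t^{2}$ ($w{\left(u,t \right)} = \left(2 t\right)^{2} = 4 t^{2}$)
$Y{\left(y,L \right)} = 16$ ($Y{\left(y,L \right)} = 4 \cdot 2^{2} = 4 \cdot 4 = 16$)
$s = 36$ ($s = 6 \left(5 + 1\right) = 6 \cdot 6 = 36$)
$G{\left(U \right)} = \frac{576}{U}$ ($G{\left(U \right)} = \frac{16}{U} 36 = \frac{576}{U}$)
$\left(-95 + 230\right) G{\left(-29 \right)} = \left(-95 + 230\right) \frac{576}{-29} = 135 \cdot 576 \left(- \frac{1}{29}\right) = 135 \left(- \frac{576}{29}\right) = - \frac{77760}{29}$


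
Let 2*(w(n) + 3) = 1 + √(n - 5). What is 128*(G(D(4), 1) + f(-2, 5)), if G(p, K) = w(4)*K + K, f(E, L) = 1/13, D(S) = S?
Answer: -2368/13 + 64*I ≈ -182.15 + 64.0*I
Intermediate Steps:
w(n) = -5/2 + √(-5 + n)/2 (w(n) = -3 + (1 + √(n - 5))/2 = -3 + (1 + √(-5 + n))/2 = -3 + (½ + √(-5 + n)/2) = -5/2 + √(-5 + n)/2)
f(E, L) = 1/13
G(p, K) = K + K*(-5/2 + I/2) (G(p, K) = (-5/2 + √(-5 + 4)/2)*K + K = (-5/2 + √(-1)/2)*K + K = (-5/2 + I/2)*K + K = K*(-5/2 + I/2) + K = K + K*(-5/2 + I/2))
128*(G(D(4), 1) + f(-2, 5)) = 128*(-½*1*(3 - I) + 1/13) = 128*((-3/2 + I/2) + 1/13) = 128*(-37/26 + I/2) = -2368/13 + 64*I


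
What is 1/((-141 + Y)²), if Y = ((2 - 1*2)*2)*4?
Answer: 1/19881 ≈ 5.0299e-5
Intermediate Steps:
Y = 0 (Y = ((2 - 2)*2)*4 = (0*2)*4 = 0*4 = 0)
1/((-141 + Y)²) = 1/((-141 + 0)²) = 1/((-141)²) = 1/19881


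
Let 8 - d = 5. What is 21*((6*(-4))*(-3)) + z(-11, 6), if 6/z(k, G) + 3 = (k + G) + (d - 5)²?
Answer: 3021/2 ≈ 1510.5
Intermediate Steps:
d = 3 (d = 8 - 1*5 = 8 - 5 = 3)
z(k, G) = 6/(1 + G + k) (z(k, G) = 6/(-3 + ((k + G) + (3 - 5)²)) = 6/(-3 + ((G + k) + (-2)²)) = 6/(-3 + ((G + k) + 4)) = 6/(-3 + (4 + G + k)) = 6/(1 + G + k))
21*((6*(-4))*(-3)) + z(-11, 6) = 21*((6*(-4))*(-3)) + 6/(1 + 6 - 11) = 21*(-24*(-3)) + 6/(-4) = 21*72 + 6*(-¼) = 1512 - 3/2 = 3021/2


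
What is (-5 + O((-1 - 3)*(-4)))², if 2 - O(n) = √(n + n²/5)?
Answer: 381/5 + 24*√105/5 ≈ 125.39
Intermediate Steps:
O(n) = 2 - √(n + n²/5)
(-5 + O((-1 - 3)*(-4)))² = (-5 + (2 - √5*√(((-1 - 3)*(-4))*(5 + (-1 - 3)*(-4)))/5))² = (-5 + (2 - √5*√((-4*(-4))*(5 - 4*(-4)))/5))² = (-5 + (2 - √5*√(16*(5 + 16))/5))² = (-5 + (2 - √5*√(16*21)/5))² = (-5 + (2 - √5*√336/5))² = (-5 + (2 - √5*4*√21/5))² = (-5 + (2 - 4*√105/5))² = (-3 - 4*√105/5)²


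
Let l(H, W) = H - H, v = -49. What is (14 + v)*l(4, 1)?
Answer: 0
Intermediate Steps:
l(H, W) = 0
(14 + v)*l(4, 1) = (14 - 49)*0 = -35*0 = 0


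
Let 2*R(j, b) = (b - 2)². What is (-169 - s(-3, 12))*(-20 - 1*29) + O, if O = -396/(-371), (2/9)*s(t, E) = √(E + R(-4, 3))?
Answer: 3072647/371 + 2205*√2/4 ≈ 9061.7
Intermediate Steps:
R(j, b) = (-2 + b)²/2 (R(j, b) = (b - 2)²/2 = (-2 + b)²/2)
s(t, E) = 9*√(½ + E)/2 (s(t, E) = 9*√(E + (-2 + 3)²/2)/2 = 9*√(E + (½)*1²)/2 = 9*√(E + (½)*1)/2 = 9*√(E + ½)/2 = 9*√(½ + E)/2)
O = 396/371 (O = -396*(-1/371) = 396/371 ≈ 1.0674)
(-169 - s(-3, 12))*(-20 - 1*29) + O = (-169 - 9*√(2 + 4*12)/4)*(-20 - 1*29) + 396/371 = (-169 - 9*√(2 + 48)/4)*(-20 - 29) + 396/371 = (-169 - 9*√50/4)*(-49) + 396/371 = (-169 - 9*5*√2/4)*(-49) + 396/371 = (-169 - 45*√2/4)*(-49) + 396/371 = (8281 + 2205*√2/4) + 396/371 = 3072647/371 + 2205*√2/4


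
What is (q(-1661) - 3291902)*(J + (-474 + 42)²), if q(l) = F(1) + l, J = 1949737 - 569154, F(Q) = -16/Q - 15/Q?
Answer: -5161743571958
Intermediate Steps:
F(Q) = -31/Q
J = 1380583
q(l) = -31 + l (q(l) = -31/1 + l = -31*1 + l = -31 + l)
(q(-1661) - 3291902)*(J + (-474 + 42)²) = ((-31 - 1661) - 3291902)*(1380583 + (-474 + 42)²) = (-1692 - 3291902)*(1380583 + (-432)²) = -3293594*(1380583 + 186624) = -3293594*1567207 = -5161743571958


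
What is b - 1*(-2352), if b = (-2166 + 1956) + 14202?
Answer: 16344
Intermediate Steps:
b = 13992 (b = -210 + 14202 = 13992)
b - 1*(-2352) = 13992 - 1*(-2352) = 13992 + 2352 = 16344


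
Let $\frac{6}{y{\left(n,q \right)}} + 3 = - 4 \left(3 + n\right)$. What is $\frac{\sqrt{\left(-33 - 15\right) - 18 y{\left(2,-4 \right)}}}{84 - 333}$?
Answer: $- \frac{2 i \sqrt{5727}}{5727} \approx - 0.026428 i$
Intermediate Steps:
$y{\left(n,q \right)} = \frac{6}{-15 - 4 n}$ ($y{\left(n,q \right)} = \frac{6}{-3 - 4 \left(3 + n\right)} = \frac{6}{-3 - \left(12 + 4 n\right)} = \frac{6}{-15 - 4 n}$)
$\frac{\sqrt{\left(-33 - 15\right) - 18 y{\left(2,-4 \right)}}}{84 - 333} = \frac{\sqrt{\left(-33 - 15\right) - 18 \left(- \frac{6}{15 + 4 \cdot 2}\right)}}{84 - 333} = \frac{\sqrt{-48 - 18 \left(- \frac{6}{15 + 8}\right)}}{-249} = - \frac{\sqrt{-48 - 18 \left(- \frac{6}{23}\right)}}{249} = - \frac{\sqrt{-48 - 18 \left(\left(-6\right) \frac{1}{23}\right)}}{249} = - \frac{\sqrt{-48 - - \frac{108}{23}}}{249} = - \frac{\sqrt{-48 + \frac{108}{23}}}{249} = - \frac{\sqrt{- \frac{996}{23}}}{249} = - \frac{\frac{2}{23} i \sqrt{5727}}{249} = - \frac{2 i \sqrt{5727}}{5727}$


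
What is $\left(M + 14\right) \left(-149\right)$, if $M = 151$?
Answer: $-24585$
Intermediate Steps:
$\left(M + 14\right) \left(-149\right) = \left(151 + 14\right) \left(-149\right) = 165 \left(-149\right) = -24585$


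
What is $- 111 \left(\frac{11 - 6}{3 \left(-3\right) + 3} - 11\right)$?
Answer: $\frac{2627}{2} \approx 1313.5$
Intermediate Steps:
$- 111 \left(\frac{11 - 6}{3 \left(-3\right) + 3} - 11\right) = - 111 \left(\frac{5}{-9 + 3} - 11\right) = - 111 \left(\frac{5}{-6} - 11\right) = - 111 \left(5 \left(- \frac{1}{6}\right) - 11\right) = - 111 \left(- \frac{5}{6} - 11\right) = \left(-111\right) \left(- \frac{71}{6}\right) = \frac{2627}{2}$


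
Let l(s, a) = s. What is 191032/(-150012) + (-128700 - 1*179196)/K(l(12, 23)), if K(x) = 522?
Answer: -642886298/1087587 ≈ -591.11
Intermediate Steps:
191032/(-150012) + (-128700 - 1*179196)/K(l(12, 23)) = 191032/(-150012) + (-128700 - 1*179196)/522 = 191032*(-1/150012) + (-128700 - 179196)*(1/522) = -47758/37503 - 307896*1/522 = -47758/37503 - 51316/87 = -642886298/1087587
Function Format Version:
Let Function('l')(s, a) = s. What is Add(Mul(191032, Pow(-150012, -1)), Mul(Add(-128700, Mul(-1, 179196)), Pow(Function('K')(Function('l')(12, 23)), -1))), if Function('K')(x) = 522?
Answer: Rational(-642886298, 1087587) ≈ -591.11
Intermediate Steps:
Add(Mul(191032, Pow(-150012, -1)), Mul(Add(-128700, Mul(-1, 179196)), Pow(Function('K')(Function('l')(12, 23)), -1))) = Add(Mul(191032, Pow(-150012, -1)), Mul(Add(-128700, Mul(-1, 179196)), Pow(522, -1))) = Add(Mul(191032, Rational(-1, 150012)), Mul(Add(-128700, -179196), Rational(1, 522))) = Add(Rational(-47758, 37503), Mul(-307896, Rational(1, 522))) = Add(Rational(-47758, 37503), Rational(-51316, 87)) = Rational(-642886298, 1087587)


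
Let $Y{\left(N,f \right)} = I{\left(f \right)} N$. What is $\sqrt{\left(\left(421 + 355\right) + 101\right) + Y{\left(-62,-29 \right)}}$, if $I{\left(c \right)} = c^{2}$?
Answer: $i \sqrt{51265} \approx 226.42 i$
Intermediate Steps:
$Y{\left(N,f \right)} = N f^{2}$ ($Y{\left(N,f \right)} = f^{2} N = N f^{2}$)
$\sqrt{\left(\left(421 + 355\right) + 101\right) + Y{\left(-62,-29 \right)}} = \sqrt{\left(\left(421 + 355\right) + 101\right) - 62 \left(-29\right)^{2}} = \sqrt{\left(776 + 101\right) - 52142} = \sqrt{877 - 52142} = \sqrt{-51265} = i \sqrt{51265}$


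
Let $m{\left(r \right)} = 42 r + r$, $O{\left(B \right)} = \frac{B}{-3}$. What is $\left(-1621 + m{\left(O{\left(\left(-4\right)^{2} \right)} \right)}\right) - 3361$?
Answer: $- \frac{15634}{3} \approx -5211.3$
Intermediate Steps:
$O{\left(B \right)} = - \frac{B}{3}$ ($O{\left(B \right)} = B \left(- \frac{1}{3}\right) = - \frac{B}{3}$)
$m{\left(r \right)} = 43 r$
$\left(-1621 + m{\left(O{\left(\left(-4\right)^{2} \right)} \right)}\right) - 3361 = \left(-1621 + 43 \left(- \frac{\left(-4\right)^{2}}{3}\right)\right) - 3361 = \left(-1621 + 43 \left(\left(- \frac{1}{3}\right) 16\right)\right) - 3361 = \left(-1621 + 43 \left(- \frac{16}{3}\right)\right) - 3361 = \left(-1621 - \frac{688}{3}\right) - 3361 = - \frac{5551}{3} - 3361 = - \frac{15634}{3}$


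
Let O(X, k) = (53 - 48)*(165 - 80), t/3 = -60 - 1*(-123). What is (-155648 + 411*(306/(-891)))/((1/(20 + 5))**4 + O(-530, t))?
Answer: -1004109765625/2739257829 ≈ -366.56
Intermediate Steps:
t = 189 (t = 3*(-60 - 1*(-123)) = 3*(-60 + 123) = 3*63 = 189)
O(X, k) = 425 (O(X, k) = 5*85 = 425)
(-155648 + 411*(306/(-891)))/((1/(20 + 5))**4 + O(-530, t)) = (-155648 + 411*(306/(-891)))/((1/(20 + 5))**4 + 425) = (-155648 + 411*(306*(-1/891)))/((1/25)**4 + 425) = (-155648 + 411*(-34/99))/((1/25)**4 + 425) = (-155648 - 4658/33)/(1/390625 + 425) = -5141042/(33*166015626/390625) = -5141042/33*390625/166015626 = -1004109765625/2739257829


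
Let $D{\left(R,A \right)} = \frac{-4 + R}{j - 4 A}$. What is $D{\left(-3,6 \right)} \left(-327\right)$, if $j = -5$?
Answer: $- \frac{2289}{29} \approx -78.931$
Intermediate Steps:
$D{\left(R,A \right)} = \frac{-4 + R}{-5 - 4 A}$
$D{\left(-3,6 \right)} \left(-327\right) = \frac{4 - -3}{5 + 4 \cdot 6} \left(-327\right) = \frac{4 + 3}{5 + 24} \left(-327\right) = \frac{1}{29} \cdot 7 \left(-327\right) = \frac{7}{29} \left(-327\right) = - \frac{2289}{29}$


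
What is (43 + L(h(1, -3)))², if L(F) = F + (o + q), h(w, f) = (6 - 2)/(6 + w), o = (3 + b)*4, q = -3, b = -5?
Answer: 51984/49 ≈ 1060.9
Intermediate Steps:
o = -8 (o = (3 - 5)*4 = -2*4 = -8)
h(w, f) = 4/(6 + w)
L(F) = -11 + F (L(F) = F + (-8 - 3) = F - 11 = -11 + F)
(43 + L(h(1, -3)))² = (43 + (-11 + 4/(6 + 1)))² = (43 + (-11 + 4/7))² = (43 - 73/7)² = (228/7)² = 51984/49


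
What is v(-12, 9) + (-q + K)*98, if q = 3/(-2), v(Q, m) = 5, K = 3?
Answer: 446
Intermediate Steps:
q = -3/2 (q = 3*(-½) = -3/2 ≈ -1.5000)
v(-12, 9) + (-q + K)*98 = 5 + (-1*(-3/2) + 3)*98 = 5 + (3/2 + 3)*98 = 5 + (9/2)*98 = 5 + 441 = 446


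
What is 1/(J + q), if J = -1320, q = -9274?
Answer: -1/10594 ≈ -9.4393e-5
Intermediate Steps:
1/(J + q) = 1/(-1320 - 9274) = 1/(-10594) = -1/10594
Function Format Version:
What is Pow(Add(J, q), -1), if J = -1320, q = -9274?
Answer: Rational(-1, 10594) ≈ -9.4393e-5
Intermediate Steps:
Pow(Add(J, q), -1) = Pow(Add(-1320, -9274), -1) = Pow(-10594, -1) = Rational(-1, 10594)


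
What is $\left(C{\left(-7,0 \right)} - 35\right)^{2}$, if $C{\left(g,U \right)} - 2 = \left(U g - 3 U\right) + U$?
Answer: $1089$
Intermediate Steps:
$C{\left(g,U \right)} = 2 - 2 U + U g$ ($C{\left(g,U \right)} = 2 + \left(\left(U g - 3 U\right) + U\right) = 2 + \left(\left(- 3 U + U g\right) + U\right) = 2 + \left(- 2 U + U g\right) = 2 - 2 U + U g$)
$\left(C{\left(-7,0 \right)} - 35\right)^{2} = \left(\left(2 - 0 + 0 \left(-7\right)\right) - 35\right)^{2} = \left(\left(2 + 0 + 0\right) - 35\right)^{2} = \left(2 - 35\right)^{2} = \left(-33\right)^{2} = 1089$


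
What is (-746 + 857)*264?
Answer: 29304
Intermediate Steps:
(-746 + 857)*264 = 111*264 = 29304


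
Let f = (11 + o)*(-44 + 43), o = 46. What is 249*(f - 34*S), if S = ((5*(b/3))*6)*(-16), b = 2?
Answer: 2694927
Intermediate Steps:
f = -57 (f = (11 + 46)*(-44 + 43) = 57*(-1) = -57)
S = -320 (S = ((5*(2/3))*6)*(-16) = ((10/3)*6)*(-16) = 20*(-16) = -320)
249*(f - 34*S) = 249*(-57 - 34*(-320)) = 249*(-57 + 10880) = 249*10823 = 2694927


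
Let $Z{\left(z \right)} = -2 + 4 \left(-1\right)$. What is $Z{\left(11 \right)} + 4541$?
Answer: $4535$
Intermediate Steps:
$Z{\left(z \right)} = -6$ ($Z{\left(z \right)} = -2 - 4 = -6$)
$Z{\left(11 \right)} + 4541 = -6 + 4541 = 4535$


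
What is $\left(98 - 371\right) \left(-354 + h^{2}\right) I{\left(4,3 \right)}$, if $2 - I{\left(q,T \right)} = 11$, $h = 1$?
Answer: $-867321$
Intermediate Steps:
$I{\left(q,T \right)} = -9$ ($I{\left(q,T \right)} = 2 - 11 = -9$)
$\left(98 - 371\right) \left(-354 + h^{2}\right) I{\left(4,3 \right)} = \left(98 - 371\right) \left(-354 + 1^{2}\right) \left(-9\right) = - 273 \left(-354 + 1\right) \left(-9\right) = \left(-273\right) \left(-353\right) \left(-9\right) = 96369 \left(-9\right) = -867321$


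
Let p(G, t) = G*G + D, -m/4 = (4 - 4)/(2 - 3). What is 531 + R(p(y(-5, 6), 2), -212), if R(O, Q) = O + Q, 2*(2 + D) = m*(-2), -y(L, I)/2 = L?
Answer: 417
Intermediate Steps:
m = 0 (m = -4*(4 - 4)/(2 - 3) = -0/(-1) = -0*(-1) = -4*0 = 0)
y(L, I) = -2*L
D = -2 (D = -2 + (0*(-2))/2 = -2 + (1/2)*0 = -2 + 0 = -2)
p(G, t) = -2 + G**2 (p(G, t) = G*G - 2 = G**2 - 2 = -2 + G**2)
531 + R(p(y(-5, 6), 2), -212) = 531 + ((-2 + (-2*(-5))**2) - 212) = 531 + ((-2 + 10**2) - 212) = 531 + ((-2 + 100) - 212) = 531 + (98 - 212) = 531 - 114 = 417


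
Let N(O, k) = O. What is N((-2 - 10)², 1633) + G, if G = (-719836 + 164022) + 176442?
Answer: -379228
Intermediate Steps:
G = -379372 (G = -555814 + 176442 = -379372)
N((-2 - 10)², 1633) + G = (-2 - 10)² - 379372 = (-12)² - 379372 = 144 - 379372 = -379228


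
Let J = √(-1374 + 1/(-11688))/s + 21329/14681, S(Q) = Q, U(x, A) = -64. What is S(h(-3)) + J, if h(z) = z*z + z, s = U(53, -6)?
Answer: 395/53 - I*√46925312586/374016 ≈ 7.4528 - 0.57918*I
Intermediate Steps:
s = -64
h(z) = z + z² (h(z) = z² + z = z + z²)
J = 77/53 - I*√46925312586/374016 (J = √(-1374 + 1/(-11688))/(-64) + 21329/14681 = √(-1374 - 1/11688)*(-1/64) + 21329*(1/14681) = √(-16059313/11688)*(-1/64) + 77/53 = (I*√46925312586/5844)*(-1/64) + 77/53 = -I*√46925312586/374016 + 77/53 = 77/53 - I*√46925312586/374016 ≈ 1.4528 - 0.57918*I)
S(h(-3)) + J = -3*(1 - 3) + (77/53 - I*√46925312586/374016) = -3*(-2) + (77/53 - I*√46925312586/374016) = 6 + (77/53 - I*√46925312586/374016) = 395/53 - I*√46925312586/374016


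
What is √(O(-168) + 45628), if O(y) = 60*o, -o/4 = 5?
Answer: 2*√11107 ≈ 210.78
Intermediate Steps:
o = -20 (o = -4*5 = -20)
O(y) = -1200 (O(y) = 60*(-20) = -1200)
√(O(-168) + 45628) = √(-1200 + 45628) = √44428 = 2*√11107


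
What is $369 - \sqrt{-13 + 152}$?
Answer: $369 - \sqrt{139} \approx 357.21$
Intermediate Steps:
$369 - \sqrt{-13 + 152} = 369 - \sqrt{139}$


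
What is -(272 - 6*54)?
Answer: 52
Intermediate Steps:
-(272 - 6*54) = -(272 - 324) = -1*(-52) = 52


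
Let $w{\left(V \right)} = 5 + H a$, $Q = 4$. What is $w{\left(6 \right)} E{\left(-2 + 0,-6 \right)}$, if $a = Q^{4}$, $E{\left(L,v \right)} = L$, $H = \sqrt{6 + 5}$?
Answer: $-10 - 512 \sqrt{11} \approx -1708.1$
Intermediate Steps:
$H = \sqrt{11} \approx 3.3166$
$a = 256$ ($a = 4^{4} = 256$)
$w{\left(V \right)} = 5 + 256 \sqrt{11}$ ($w{\left(V \right)} = 5 + \sqrt{11} \cdot 256 = 5 + 256 \sqrt{11}$)
$w{\left(6 \right)} E{\left(-2 + 0,-6 \right)} = \left(5 + 256 \sqrt{11}\right) \left(-2 + 0\right) = \left(5 + 256 \sqrt{11}\right) \left(-2\right) = -10 - 512 \sqrt{11}$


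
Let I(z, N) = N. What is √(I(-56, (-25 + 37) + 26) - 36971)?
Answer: I*√36933 ≈ 192.18*I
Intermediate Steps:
√(I(-56, (-25 + 37) + 26) - 36971) = √(((-25 + 37) + 26) - 36971) = √((12 + 26) - 36971) = √(38 - 36971) = √(-36933) = I*√36933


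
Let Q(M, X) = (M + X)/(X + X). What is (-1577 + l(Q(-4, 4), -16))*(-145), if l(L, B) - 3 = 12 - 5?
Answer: 227215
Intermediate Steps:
Q(M, X) = (M + X)/(2*X) (Q(M, X) = (M + X)/((2*X)) = (M + X)*(1/(2*X)) = (M + X)/(2*X))
l(L, B) = 10 (l(L, B) = 3 + (12 - 5) = 3 + 7 = 10)
(-1577 + l(Q(-4, 4), -16))*(-145) = (-1577 + 10)*(-145) = -1567*(-145) = 227215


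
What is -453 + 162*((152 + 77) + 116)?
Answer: 55437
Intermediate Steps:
-453 + 162*((152 + 77) + 116) = -453 + 162*(229 + 116) = -453 + 162*345 = -453 + 55890 = 55437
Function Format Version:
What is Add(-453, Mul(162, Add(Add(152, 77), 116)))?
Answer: 55437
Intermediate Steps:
Add(-453, Mul(162, Add(Add(152, 77), 116))) = Add(-453, Mul(162, Add(229, 116))) = Add(-453, Mul(162, 345)) = Add(-453, 55890) = 55437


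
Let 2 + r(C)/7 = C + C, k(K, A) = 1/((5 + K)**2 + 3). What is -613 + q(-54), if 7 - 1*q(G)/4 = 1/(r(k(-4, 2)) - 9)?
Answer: -22807/39 ≈ -584.79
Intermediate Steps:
k(K, A) = 1/(3 + (5 + K)**2)
r(C) = -14 + 14*C (r(C) = -14 + 7*(C + C) = -14 + 7*(2*C) = -14 + 14*C)
q(G) = 1100/39 (q(G) = 28 - 4/((-14 + 14/(3 + (5 - 4)**2)) - 9) = 28 - 4/((-14 + 14/(3 + 1**2)) - 9) = 28 - 4/((-14 + 14/(3 + 1)) - 9) = 28 - 4/((-14 + 14/4) - 9) = 28 - 4/((-14 + 14*(1/4)) - 9) = 28 - 4/((-14 + 7/2) - 9) = 28 - 4/(-21/2 - 9) = 28 - 4/(-39/2) = 28 - 4*(-2/39) = 28 + 8/39 = 1100/39)
-613 + q(-54) = -613 + 1100/39 = -22807/39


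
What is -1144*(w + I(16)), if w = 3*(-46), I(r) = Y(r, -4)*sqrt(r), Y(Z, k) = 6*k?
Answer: 267696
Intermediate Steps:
I(r) = -24*sqrt(r) (I(r) = (6*(-4))*sqrt(r) = -24*sqrt(r))
w = -138
-1144*(w + I(16)) = -1144*(-138 - 24*sqrt(16)) = -1144*(-138 - 24*4) = -1144*(-138 - 96) = -1144*(-234) = 267696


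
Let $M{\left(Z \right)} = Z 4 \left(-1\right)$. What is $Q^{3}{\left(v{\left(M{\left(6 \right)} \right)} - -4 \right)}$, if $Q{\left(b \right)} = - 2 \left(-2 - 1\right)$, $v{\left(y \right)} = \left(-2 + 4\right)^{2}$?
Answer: $216$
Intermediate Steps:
$M{\left(Z \right)} = - 4 Z$ ($M{\left(Z \right)} = 4 Z \left(-1\right) = - 4 Z$)
$v{\left(y \right)} = 4$ ($v{\left(y \right)} = 2^{2} = 4$)
$Q{\left(b \right)} = 6$ ($Q{\left(b \right)} = - 2 \left(-2 - 1\right) = \left(-2\right) \left(-3\right) = 6$)
$Q^{3}{\left(v{\left(M{\left(6 \right)} \right)} - -4 \right)} = 6^{3} = 216$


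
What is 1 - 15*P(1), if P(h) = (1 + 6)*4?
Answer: -419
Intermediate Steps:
P(h) = 28 (P(h) = 7*4 = 28)
1 - 15*P(1) = 1 - 15*28 = 1 - 420 = -419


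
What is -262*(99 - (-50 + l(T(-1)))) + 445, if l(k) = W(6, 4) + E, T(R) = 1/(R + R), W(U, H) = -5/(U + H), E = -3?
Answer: -39510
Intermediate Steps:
W(U, H) = -5/(H + U)
T(R) = 1/(2*R)
l(k) = -7/2 (l(k) = -5/(4 + 6) - 3 = -5/10 - 3 = -5*⅒ - 3 = -½ - 3 = -7/2)
-262*(99 - (-50 + l(T(-1)))) + 445 = -262*(99 - (-50 - 7/2)) + 445 = -262*(99 - 1*(-107/2)) + 445 = -262*(99 + 107/2) + 445 = -262*305/2 + 445 = -39955 + 445 = -39510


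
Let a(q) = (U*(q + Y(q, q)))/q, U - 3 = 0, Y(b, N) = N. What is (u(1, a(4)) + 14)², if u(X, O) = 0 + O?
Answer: 400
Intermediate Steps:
U = 3 (U = 3 + 0 = 3)
a(q) = 6 (a(q) = (3*(q + q))/q = (3*(2*q))/q = (6*q)/q = 6)
u(X, O) = O
(u(1, a(4)) + 14)² = (6 + 14)² = 20² = 400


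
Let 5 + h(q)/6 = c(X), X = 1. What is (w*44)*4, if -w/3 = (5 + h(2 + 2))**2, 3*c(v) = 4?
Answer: -152592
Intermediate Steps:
c(v) = 4/3 (c(v) = (1/3)*4 = 4/3)
h(q) = -22 (h(q) = -30 + 6*(4/3) = -30 + 8 = -22)
w = -867 (w = -3*(5 - 22)**2 = -3*(-17)**2 = -3*289 = -867)
(w*44)*4 = -867*44*4 = -38148*4 = -152592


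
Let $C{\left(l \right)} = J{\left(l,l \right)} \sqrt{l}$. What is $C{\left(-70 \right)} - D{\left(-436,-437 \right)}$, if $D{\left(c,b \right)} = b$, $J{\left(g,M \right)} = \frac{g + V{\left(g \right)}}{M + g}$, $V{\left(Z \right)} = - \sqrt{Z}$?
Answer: $\frac{873}{2} + \frac{i \sqrt{70}}{2} \approx 436.5 + 4.1833 i$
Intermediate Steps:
$J{\left(g,M \right)} = \frac{g - \sqrt{g}}{M + g}$
$C{\left(l \right)} = \frac{l - \sqrt{l}}{2 \sqrt{l}}$ ($C{\left(l \right)} = \frac{l - \sqrt{l}}{l + l} \sqrt{l} = \frac{l - \sqrt{l}}{2 l} \sqrt{l} = \frac{l - \sqrt{l}}{2 \sqrt{l}}$)
$C{\left(-70 \right)} - D{\left(-436,-437 \right)} = \left(- \frac{1}{2} + \frac{\sqrt{-70}}{2}\right) - -437 = \left(- \frac{1}{2} + \frac{i \sqrt{70}}{2}\right) + 437 = \frac{873}{2} + \frac{i \sqrt{70}}{2}$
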